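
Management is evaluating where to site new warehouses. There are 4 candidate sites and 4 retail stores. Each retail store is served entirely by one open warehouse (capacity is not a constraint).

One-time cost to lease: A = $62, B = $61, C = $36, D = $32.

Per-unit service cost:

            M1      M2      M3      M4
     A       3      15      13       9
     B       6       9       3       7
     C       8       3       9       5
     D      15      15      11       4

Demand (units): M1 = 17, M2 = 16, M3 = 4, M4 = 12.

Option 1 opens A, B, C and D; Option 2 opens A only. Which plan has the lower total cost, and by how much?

Option 1: {A, B, C, D}: M1→A 3·17=51, M2→C 3·16=48, M3→B 3·4=12, M4→D 4·12=48. Service 159; fixed 191; total 350.
Option 2: {A}: M1→A 3·17=51, M2→A 15·16=240, M3→A 13·4=52, M4→A 9·12=108. Service 451; fixed 62; total 513.
Difference: |350 − 513| = 163.

Option 1 is cheaper by 163.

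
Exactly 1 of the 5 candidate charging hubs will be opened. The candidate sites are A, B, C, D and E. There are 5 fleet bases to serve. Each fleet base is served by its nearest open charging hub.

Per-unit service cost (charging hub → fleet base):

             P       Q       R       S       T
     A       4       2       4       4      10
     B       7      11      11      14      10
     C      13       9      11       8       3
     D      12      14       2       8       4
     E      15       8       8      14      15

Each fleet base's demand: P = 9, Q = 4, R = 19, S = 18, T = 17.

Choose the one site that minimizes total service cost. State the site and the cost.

With exactly 1 open, each fleet base uses its cheapest among the chosen.
{A}: P→A 4·9=36, Q→A 2·4=8, R→A 4·19=76, S→A 4·18=72, T→A 10·17=170. Service cost 362.
{D}: service cost 414
{C}: service cost 557
Among all 5 size-1 choices, {A} is lowest.

Choose A only; total service cost 362.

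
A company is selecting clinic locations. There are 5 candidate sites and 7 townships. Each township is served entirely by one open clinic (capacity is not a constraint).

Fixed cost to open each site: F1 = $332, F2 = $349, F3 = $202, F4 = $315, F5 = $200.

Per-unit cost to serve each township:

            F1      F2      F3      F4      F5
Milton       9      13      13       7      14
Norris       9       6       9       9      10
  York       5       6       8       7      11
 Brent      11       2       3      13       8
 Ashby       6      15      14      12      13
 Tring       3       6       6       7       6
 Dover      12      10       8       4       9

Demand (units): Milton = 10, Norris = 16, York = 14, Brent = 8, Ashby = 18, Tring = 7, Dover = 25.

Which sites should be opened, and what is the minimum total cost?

For any fixed open set, each township goes to its cheapest open site; total = fixed + service.
{F4}: Milton→F4 7·10=70, Norris→F4 9·16=144, York→F4 7·14=98, Brent→F4 13·8=104, Ashby→F4 12·18=216, Tring→F4 7·7=49, Dover→F4 4·25=100. Service 781; fixed 315; total 1096.
{F3}: service 904 + fixed 202 = 1106
{F1}: service 821 + fixed 332 = 1153
{F1, F2, F3, F4, F5}: service 481 + fixed 1398 = 1879
No other subset beats 1096.

Open F4 only; minimum total cost 1096.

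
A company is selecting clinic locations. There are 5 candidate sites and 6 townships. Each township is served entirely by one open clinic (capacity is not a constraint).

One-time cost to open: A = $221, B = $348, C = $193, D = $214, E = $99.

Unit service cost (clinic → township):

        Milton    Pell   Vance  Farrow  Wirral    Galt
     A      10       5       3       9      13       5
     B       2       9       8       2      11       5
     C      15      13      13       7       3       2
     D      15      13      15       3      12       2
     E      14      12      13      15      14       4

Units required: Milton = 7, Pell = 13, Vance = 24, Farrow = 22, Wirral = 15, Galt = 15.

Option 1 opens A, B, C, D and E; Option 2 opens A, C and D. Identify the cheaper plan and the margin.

Option 2 is cheaper by 369.

Option 1: {A, B, C, D, E}: Milton→B 2·7=14, Pell→A 5·13=65, Vance→A 3·24=72, Farrow→B 2·22=44, Wirral→C 3·15=45, Galt→C 2·15=30. Service 270; fixed 1075; total 1345.
Option 2: {A, C, D}: Milton→A 10·7=70, Pell→A 5·13=65, Vance→A 3·24=72, Farrow→D 3·22=66, Wirral→C 3·15=45, Galt→C 2·15=30. Service 348; fixed 628; total 976.
Difference: |1345 − 976| = 369.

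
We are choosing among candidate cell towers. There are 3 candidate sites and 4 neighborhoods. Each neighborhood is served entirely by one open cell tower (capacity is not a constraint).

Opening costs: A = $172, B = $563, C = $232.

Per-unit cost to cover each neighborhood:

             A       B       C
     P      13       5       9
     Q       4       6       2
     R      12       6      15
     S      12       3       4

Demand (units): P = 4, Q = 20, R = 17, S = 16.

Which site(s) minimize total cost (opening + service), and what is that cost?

For any fixed open set, each neighborhood goes to its cheapest open site; total = fixed + service.
{C}: P→C 9·4=36, Q→C 2·20=40, R→C 15·17=255, S→C 4·16=64. Service 395; fixed 232; total 627.
{A}: service 528 + fixed 172 = 700
{A, C}: P→C 9·4=36, Q→C 2·20=40, R→A 12·17=204, S→C 4·16=64. Service 344; fixed 404; total 748.
{A, B, C}: service 210 + fixed 967 = 1177
(All 7 nonempty subsets were checked; C only is lowest.)

Open C only; minimum total cost 627.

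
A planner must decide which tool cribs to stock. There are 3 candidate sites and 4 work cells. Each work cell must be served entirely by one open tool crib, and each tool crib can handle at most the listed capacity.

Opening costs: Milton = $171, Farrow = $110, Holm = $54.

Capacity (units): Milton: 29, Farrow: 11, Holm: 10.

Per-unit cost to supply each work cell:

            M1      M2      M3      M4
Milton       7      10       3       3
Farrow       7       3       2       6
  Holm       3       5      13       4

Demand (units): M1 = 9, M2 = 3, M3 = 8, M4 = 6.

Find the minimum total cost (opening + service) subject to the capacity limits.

Open {Milton}: M1→Milton 7·9=63, M2→Milton 10·3=30, M3→Milton 3·8=24, M4→Milton 3·6=18.
Loads: Milton carries 26/29. Service 135; fixed 171; total 306.
Next best feasible plan costs 324.

Minimum total cost: 306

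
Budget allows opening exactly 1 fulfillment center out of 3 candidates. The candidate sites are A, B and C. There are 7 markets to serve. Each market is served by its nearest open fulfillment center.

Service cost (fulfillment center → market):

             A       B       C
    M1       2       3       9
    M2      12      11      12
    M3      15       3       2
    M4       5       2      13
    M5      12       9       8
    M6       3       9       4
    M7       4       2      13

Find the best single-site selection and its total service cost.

Choose B only; total service cost 39.

With exactly 1 open, each market uses its cheapest among the chosen.
{B}: M1→B 3, M2→B 11, M3→B 3, M4→B 2, M5→B 9, M6→B 9, M7→B 2. Service cost 39.
{A}: service cost 53
{C}: service cost 61
Among all 3 size-1 choices, {B} is lowest.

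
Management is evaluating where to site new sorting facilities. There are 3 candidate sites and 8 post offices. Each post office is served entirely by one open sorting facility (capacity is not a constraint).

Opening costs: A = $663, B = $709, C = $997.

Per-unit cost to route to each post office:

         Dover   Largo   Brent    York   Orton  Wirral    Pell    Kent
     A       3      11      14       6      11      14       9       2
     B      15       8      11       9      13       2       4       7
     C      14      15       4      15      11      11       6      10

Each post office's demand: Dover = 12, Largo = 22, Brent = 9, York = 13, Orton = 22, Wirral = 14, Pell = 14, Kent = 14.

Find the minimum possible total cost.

For any fixed open set, each post office goes to its cheapest open site; total = fixed + service.
{A}: Dover→A 3·12=36, Largo→A 11·22=242, Brent→A 14·9=126, York→A 6·13=78, Orton→A 11·22=242, Wirral→A 14·14=196, Pell→A 9·14=126, Kent→A 2·14=28. Service 1074; fixed 663; total 1737.
{B}: service 1040 + fixed 709 = 1749
{A, B}: Dover→A 3·12=36, Largo→B 8·22=176, Brent→B 11·9=99, York→A 6·13=78, Orton→A 11·22=242, Wirral→B 2·14=28, Pell→B 4·14=56, Kent→A 2·14=28. Service 743; fixed 1372; total 2115.
{A, B, C}: Dover→A 3·12=36, Largo→B 8·22=176, Brent→C 4·9=36, York→A 6·13=78, Orton→A 11·22=242, Wirral→B 2·14=28, Pell→B 4·14=56, Kent→A 2·14=28. Service 680; fixed 2369; total 3049.
No other subset beats 1737.

Minimum total cost: 1737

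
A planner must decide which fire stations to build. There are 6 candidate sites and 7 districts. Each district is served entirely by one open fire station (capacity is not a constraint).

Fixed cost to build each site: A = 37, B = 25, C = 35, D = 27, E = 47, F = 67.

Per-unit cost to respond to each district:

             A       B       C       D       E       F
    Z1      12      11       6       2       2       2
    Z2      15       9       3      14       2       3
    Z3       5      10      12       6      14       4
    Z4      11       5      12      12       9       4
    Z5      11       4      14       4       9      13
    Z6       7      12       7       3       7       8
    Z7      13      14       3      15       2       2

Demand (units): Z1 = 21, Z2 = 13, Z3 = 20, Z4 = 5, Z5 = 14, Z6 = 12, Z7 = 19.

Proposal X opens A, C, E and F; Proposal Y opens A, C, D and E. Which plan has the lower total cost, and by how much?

Proposal X: {A, C, E, F}: Z1→E 2·21=42, Z2→E 2·13=26, Z3→F 4·20=80, Z4→F 4·5=20, Z5→E 9·14=126, Z6→A 7·12=84, Z7→E 2·19=38. Service 416; fixed 186; total 602.
Proposal Y: {A, C, D, E}: Z1→D 2·21=42, Z2→E 2·13=26, Z3→A 5·20=100, Z4→E 9·5=45, Z5→D 4·14=56, Z6→D 3·12=36, Z7→E 2·19=38. Service 343; fixed 146; total 489.
Difference: |602 − 489| = 113.

Proposal Y is cheaper by 113.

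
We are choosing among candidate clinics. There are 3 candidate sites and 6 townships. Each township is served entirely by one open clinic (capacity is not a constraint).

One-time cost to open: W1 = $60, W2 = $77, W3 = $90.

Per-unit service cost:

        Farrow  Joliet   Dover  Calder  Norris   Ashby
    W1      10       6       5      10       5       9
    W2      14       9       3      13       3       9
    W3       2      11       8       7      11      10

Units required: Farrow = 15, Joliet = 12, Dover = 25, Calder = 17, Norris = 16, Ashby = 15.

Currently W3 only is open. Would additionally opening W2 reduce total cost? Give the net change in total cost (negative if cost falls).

Current service cost with {W3}: 807.
Adding W2: each township re-picks its cheapest; new service cost 515, saving 292.
Extra fixed cost: 77. Net change = 77 − 292 = -215.
(Totals: 897 → 682.)

Yes — net change −215 (cost falls by 215).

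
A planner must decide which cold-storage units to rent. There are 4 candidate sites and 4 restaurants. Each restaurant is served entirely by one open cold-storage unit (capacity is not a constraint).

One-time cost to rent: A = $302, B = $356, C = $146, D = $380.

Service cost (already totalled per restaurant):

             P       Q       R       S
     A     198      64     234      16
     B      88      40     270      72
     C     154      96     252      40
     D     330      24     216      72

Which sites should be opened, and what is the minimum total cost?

Open C only; minimum total cost 688.

For any fixed open set, each restaurant goes to its cheapest open site; total = fixed + service.
{C}: P→C 154, Q→C 96, R→C 252, S→C 40. Service 542; fixed 146; total 688.
{A}: service 512 + fixed 302 = 814
{B}: P→B 88, Q→B 40, R→B 270, S→B 72. Service 470; fixed 356; total 826.
{A, B, C, D}: P→B 88, Q→D 24, R→D 216, S→A 16. Service 344; fixed 1184; total 1528.
No other subset beats 688.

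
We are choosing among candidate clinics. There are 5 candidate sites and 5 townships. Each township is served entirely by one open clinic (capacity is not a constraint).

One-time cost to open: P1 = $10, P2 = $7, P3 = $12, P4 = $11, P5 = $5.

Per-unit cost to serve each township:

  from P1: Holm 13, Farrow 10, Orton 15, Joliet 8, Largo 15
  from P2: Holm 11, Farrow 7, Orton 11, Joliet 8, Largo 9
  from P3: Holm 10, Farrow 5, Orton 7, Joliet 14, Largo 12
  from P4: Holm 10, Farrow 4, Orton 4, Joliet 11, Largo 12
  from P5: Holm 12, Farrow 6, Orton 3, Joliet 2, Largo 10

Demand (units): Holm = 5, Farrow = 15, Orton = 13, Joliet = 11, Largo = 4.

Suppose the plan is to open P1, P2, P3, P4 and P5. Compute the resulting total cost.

Each township is assigned to its cheapest site among the open ones.
{P1, P2, P3, P4, P5}: Holm→P3 10·5=50, Farrow→P4 4·15=60, Orton→P5 3·13=39, Joliet→P5 2·11=22, Largo→P2 9·4=36. Service 207; fixed 45; total 252.

Total cost: 252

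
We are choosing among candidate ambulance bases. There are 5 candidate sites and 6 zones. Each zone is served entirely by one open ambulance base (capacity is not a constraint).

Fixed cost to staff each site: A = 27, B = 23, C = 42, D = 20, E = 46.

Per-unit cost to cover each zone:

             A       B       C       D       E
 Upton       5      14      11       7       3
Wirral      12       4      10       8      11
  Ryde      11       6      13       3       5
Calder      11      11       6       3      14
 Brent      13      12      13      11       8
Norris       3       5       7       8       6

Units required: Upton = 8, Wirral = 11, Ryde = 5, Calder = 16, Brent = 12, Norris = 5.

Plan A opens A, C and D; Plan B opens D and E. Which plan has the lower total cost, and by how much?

Plan B is cheaper by 60.

Plan A: {A, C, D}: Upton→A 5·8=40, Wirral→D 8·11=88, Ryde→D 3·5=15, Calder→D 3·16=48, Brent→D 11·12=132, Norris→A 3·5=15. Service 338; fixed 89; total 427.
Plan B: {D, E}: Upton→E 3·8=24, Wirral→D 8·11=88, Ryde→D 3·5=15, Calder→D 3·16=48, Brent→E 8·12=96, Norris→E 6·5=30. Service 301; fixed 66; total 367.
Difference: |427 − 367| = 60.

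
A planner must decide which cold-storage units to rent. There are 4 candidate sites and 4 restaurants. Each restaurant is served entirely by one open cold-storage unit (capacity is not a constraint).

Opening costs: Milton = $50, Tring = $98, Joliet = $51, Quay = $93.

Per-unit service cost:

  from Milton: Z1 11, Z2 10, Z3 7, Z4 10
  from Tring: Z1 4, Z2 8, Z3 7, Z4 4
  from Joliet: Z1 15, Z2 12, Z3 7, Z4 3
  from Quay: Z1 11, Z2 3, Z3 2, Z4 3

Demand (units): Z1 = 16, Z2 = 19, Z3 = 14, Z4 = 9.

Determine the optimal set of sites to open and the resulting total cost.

Open Tring and Quay; minimum total cost 367.

For any fixed open set, each restaurant goes to its cheapest open site; total = fixed + service.
{Tring, Quay}: Z1→Tring 4·16=64, Z2→Quay 3·19=57, Z3→Quay 2·14=28, Z4→Quay 3·9=27. Service 176; fixed 191; total 367.
{Quay}: service 288 + fixed 93 = 381
{Milton, Tring, Quay}: service 176 + fixed 241 = 417
{Milton, Tring, Joliet, Quay}: Z1→Tring 4·16=64, Z2→Quay 3·19=57, Z3→Quay 2·14=28, Z4→Joliet 3·9=27. Service 176; fixed 292; total 468.
No other subset beats 367.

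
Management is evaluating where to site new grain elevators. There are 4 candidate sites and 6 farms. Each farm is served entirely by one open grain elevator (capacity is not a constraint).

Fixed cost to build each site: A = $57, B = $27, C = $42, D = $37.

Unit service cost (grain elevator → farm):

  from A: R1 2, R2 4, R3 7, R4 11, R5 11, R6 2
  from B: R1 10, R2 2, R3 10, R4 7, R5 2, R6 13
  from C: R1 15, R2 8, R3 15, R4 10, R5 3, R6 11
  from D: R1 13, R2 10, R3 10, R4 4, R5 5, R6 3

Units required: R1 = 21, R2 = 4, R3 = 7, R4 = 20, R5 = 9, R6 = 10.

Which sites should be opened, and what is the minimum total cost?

For any fixed open set, each farm goes to its cheapest open site; total = fixed + service.
{A, B, D}: R1→A 2·21=42, R2→B 2·4=8, R3→A 7·7=49, R4→D 4·20=80, R5→B 2·9=18, R6→A 2·10=20. Service 217; fixed 121; total 338.
{A, D}: service 252 + fixed 94 = 346
{A, B}: service 277 + fixed 84 = 361
{A, B, C, D}: service 217 + fixed 163 = 380
No other subset beats 338.

Open A, B and D; minimum total cost 338.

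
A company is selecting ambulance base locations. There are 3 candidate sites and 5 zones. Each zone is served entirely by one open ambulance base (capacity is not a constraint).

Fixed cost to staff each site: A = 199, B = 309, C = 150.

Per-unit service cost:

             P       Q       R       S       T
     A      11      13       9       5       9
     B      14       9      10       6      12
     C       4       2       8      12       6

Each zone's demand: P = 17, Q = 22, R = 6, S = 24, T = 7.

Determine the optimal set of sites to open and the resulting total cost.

Open C only; minimum total cost 640.

For any fixed open set, each zone goes to its cheapest open site; total = fixed + service.
{C}: P→C 4·17=68, Q→C 2·22=44, R→C 8·6=48, S→C 12·24=288, T→C 6·7=42. Service 490; fixed 150; total 640.
{A, C}: service 322 + fixed 349 = 671
{B, C}: P→C 4·17=68, Q→C 2·22=44, R→C 8·6=48, S→B 6·24=144, T→C 6·7=42. Service 346; fixed 459; total 805.
{A, B, C}: P→C 4·17=68, Q→C 2·22=44, R→C 8·6=48, S→A 5·24=120, T→C 6·7=42. Service 322; fixed 658; total 980.
No other subset beats 640.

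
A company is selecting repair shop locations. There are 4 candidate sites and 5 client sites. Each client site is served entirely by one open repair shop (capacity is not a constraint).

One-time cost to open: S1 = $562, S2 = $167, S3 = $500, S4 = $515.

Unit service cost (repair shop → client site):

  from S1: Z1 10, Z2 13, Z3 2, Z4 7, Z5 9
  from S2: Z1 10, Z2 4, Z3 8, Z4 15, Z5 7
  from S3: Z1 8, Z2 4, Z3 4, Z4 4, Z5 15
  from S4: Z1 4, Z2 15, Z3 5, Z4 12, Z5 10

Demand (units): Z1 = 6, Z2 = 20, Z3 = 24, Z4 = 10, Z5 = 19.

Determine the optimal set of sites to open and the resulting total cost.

For any fixed open set, each client site goes to its cheapest open site; total = fixed + service.
{S2}: Z1→S2 10·6=60, Z2→S2 4·20=80, Z3→S2 8·24=192, Z4→S2 15·10=150, Z5→S2 7·19=133. Service 615; fixed 167; total 782.
{S3}: Z1→S3 8·6=48, Z2→S3 4·20=80, Z3→S3 4·24=96, Z4→S3 4·10=40, Z5→S3 15·19=285. Service 549; fixed 500; total 1049.
{S2, S3}: Z1→S3 8·6=48, Z2→S2 4·20=80, Z3→S3 4·24=96, Z4→S3 4·10=40, Z5→S2 7·19=133. Service 397; fixed 667; total 1064.
{S1, S2, S3, S4}: Z1→S4 4·6=24, Z2→S2 4·20=80, Z3→S1 2·24=48, Z4→S3 4·10=40, Z5→S2 7·19=133. Service 325; fixed 1744; total 2069.
No other subset beats 782.

Open S2 only; minimum total cost 782.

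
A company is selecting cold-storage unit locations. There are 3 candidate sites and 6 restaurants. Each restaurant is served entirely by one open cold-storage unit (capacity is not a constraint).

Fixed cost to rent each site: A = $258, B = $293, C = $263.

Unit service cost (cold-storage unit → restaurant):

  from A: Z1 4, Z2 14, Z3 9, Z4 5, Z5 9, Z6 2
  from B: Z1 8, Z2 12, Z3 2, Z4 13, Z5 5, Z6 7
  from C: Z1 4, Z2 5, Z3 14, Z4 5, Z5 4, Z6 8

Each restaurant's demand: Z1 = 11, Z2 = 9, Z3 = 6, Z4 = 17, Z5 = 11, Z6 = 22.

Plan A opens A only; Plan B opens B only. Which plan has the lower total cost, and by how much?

Plan A is cheaper by 221.

Plan A: {A}: Z1→A 4·11=44, Z2→A 14·9=126, Z3→A 9·6=54, Z4→A 5·17=85, Z5→A 9·11=99, Z6→A 2·22=44. Service 452; fixed 258; total 710.
Plan B: {B}: Z1→B 8·11=88, Z2→B 12·9=108, Z3→B 2·6=12, Z4→B 13·17=221, Z5→B 5·11=55, Z6→B 7·22=154. Service 638; fixed 293; total 931.
Difference: |710 − 931| = 221.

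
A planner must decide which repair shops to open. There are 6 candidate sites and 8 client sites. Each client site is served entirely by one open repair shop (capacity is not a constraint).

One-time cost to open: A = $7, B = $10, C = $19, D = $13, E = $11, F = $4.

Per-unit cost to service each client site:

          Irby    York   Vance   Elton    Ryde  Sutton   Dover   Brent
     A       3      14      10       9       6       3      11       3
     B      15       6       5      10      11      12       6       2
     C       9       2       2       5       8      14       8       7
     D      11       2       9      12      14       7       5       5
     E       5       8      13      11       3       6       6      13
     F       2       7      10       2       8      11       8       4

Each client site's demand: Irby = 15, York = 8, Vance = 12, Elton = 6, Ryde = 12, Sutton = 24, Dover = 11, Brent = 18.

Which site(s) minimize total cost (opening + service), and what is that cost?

For any fixed open set, each client site goes to its cheapest open site; total = fixed + service.
{A, B, C, E, F}: Irby→F 2·15=30, York→C 2·8=16, Vance→C 2·12=24, Elton→F 2·6=12, Ryde→E 3·12=36, Sutton→A 3·24=72, Dover→B 6·11=66, Brent→B 2·18=36. Service 292; fixed 51; total 343.
{A, B, C, D, E, F}: Irby→F 2·15=30, York→C 2·8=16, Vance→C 2·12=24, Elton→F 2·6=12, Ryde→E 3·12=36, Sutton→A 3·24=72, Dover→D 5·11=55, Brent→B 2·18=36. Service 281; fixed 64; total 345.
{A, C, E, F}: service 310 + fixed 41 = 351
{F}: Irby→F 2·15=30, York→F 7·8=56, Vance→F 10·12=120, Elton→F 2·6=12, Ryde→F 8·12=96, Sutton→F 11·24=264, Dover→F 8·11=88, Brent→F 4·18=72. Service 738; fixed 4; total 742.
No other subset beats 343.

Open A, B, C, E and F; minimum total cost 343.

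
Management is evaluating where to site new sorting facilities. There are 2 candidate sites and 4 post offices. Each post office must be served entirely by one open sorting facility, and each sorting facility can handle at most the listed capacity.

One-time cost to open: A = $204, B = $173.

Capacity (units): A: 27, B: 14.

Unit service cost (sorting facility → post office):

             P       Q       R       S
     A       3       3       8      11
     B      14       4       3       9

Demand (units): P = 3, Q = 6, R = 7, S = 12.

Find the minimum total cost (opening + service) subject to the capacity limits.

Open {A, B}: P→A 3·3=9, Q→A 3·6=18, R→B 3·7=21, S→A 11·12=132.
Loads: A carries 21/27, B carries 7/14. Service 180; fixed 377; total 557.
Next best feasible plan costs 563.

Minimum total cost: 557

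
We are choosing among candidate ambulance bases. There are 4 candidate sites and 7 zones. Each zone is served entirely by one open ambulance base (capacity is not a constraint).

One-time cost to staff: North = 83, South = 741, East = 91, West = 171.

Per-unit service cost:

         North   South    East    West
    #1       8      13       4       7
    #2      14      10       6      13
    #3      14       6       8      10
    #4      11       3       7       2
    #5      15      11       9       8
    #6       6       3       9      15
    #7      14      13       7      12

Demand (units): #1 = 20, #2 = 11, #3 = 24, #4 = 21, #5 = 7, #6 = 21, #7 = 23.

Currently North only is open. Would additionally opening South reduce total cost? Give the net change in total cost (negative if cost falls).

Current service cost with {North}: 1434.
Adding South: each zone re-picks its cheapest; new service cost 916, saving 518.
Extra fixed cost: 741. Net change = 741 − 518 = 223.
(Totals: 1517 → 1740.)

No — net change +223 (cost rises by 223).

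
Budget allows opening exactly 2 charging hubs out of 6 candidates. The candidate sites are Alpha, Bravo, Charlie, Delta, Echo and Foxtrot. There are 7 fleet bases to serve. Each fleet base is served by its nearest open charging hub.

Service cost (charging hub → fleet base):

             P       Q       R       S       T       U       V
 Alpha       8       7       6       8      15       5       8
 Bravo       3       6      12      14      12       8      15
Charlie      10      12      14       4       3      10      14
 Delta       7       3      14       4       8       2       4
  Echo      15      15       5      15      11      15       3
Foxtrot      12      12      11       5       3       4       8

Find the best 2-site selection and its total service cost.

Choose Delta and Echo; total service cost 32.

With exactly 2 open, each fleet base uses its cheapest among the chosen.
{Delta, Echo}: P→Delta 7, Q→Delta 3, R→Echo 5, S→Delta 4, T→Delta 8, U→Delta 2, V→Echo 3. Service cost 32.
{Alpha, Delta}: service cost 34
{Delta, Foxtrot}: service cost 34
Among all 15 size-2 choices, {Delta, Echo} is lowest.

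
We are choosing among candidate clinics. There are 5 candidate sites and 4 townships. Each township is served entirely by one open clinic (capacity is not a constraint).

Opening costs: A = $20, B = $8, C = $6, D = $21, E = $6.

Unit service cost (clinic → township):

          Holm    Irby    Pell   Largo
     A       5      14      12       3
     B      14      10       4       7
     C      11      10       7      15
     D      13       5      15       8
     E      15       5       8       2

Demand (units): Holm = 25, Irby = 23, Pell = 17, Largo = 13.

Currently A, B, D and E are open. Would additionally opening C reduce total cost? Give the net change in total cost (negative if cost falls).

No — net change +6 (cost rises by 6).

Current service cost with {A, B, D, E}: 334.
Adding C: each township re-picks its cheapest; new service cost 334, saving 0.
Extra fixed cost: 6. Net change = 6 − 0 = 6.
(Totals: 389 → 395.)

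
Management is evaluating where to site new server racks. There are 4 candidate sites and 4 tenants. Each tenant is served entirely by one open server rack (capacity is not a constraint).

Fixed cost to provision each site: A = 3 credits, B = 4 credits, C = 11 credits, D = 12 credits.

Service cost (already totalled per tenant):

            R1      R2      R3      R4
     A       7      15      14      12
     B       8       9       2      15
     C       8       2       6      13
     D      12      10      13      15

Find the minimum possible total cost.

For any fixed open set, each tenant goes to its cheapest open site; total = fixed + service.
{A, B}: R1→A 7, R2→B 9, R3→B 2, R4→A 12. Service 30; fixed 7; total 37.
{B}: service 34 + fixed 4 = 38
{B, C}: service 25 + fixed 15 = 40
{A, B, C, D}: service 23 + fixed 30 = 53
(All 15 nonempty subsets were checked; A and B is lowest.)

Minimum total cost: 37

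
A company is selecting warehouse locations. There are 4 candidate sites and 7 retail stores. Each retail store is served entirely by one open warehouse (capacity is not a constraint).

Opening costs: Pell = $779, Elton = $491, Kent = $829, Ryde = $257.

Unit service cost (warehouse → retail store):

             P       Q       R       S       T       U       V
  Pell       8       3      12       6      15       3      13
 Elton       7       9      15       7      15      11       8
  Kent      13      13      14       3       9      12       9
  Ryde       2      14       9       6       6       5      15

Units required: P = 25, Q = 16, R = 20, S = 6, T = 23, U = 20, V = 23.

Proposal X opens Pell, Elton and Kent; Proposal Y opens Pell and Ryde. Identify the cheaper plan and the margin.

Proposal X: {Pell, Elton, Kent}: P→Elton 7·25=175, Q→Pell 3·16=48, R→Pell 12·20=240, S→Kent 3·6=18, T→Kent 9·23=207, U→Pell 3·20=60, V→Elton 8·23=184. Service 932; fixed 2099; total 3031.
Proposal Y: {Pell, Ryde}: P→Ryde 2·25=50, Q→Pell 3·16=48, R→Ryde 9·20=180, S→Pell 6·6=36, T→Ryde 6·23=138, U→Pell 3·20=60, V→Pell 13·23=299. Service 811; fixed 1036; total 1847.
Difference: |3031 − 1847| = 1184.

Proposal Y is cheaper by 1184.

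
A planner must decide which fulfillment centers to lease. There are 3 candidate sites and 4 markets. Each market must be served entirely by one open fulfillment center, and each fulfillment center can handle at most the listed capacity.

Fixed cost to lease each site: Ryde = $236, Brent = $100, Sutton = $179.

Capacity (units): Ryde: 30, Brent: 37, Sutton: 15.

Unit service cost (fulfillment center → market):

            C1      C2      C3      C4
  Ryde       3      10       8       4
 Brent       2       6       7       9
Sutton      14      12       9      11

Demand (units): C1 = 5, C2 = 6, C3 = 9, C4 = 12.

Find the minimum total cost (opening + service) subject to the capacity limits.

Open {Brent}: C1→Brent 2·5=10, C2→Brent 6·6=36, C3→Brent 7·9=63, C4→Brent 9·12=108.
Loads: Brent carries 32/37. Service 217; fixed 100; total 317.
Next best feasible plan costs 493.

Minimum total cost: 317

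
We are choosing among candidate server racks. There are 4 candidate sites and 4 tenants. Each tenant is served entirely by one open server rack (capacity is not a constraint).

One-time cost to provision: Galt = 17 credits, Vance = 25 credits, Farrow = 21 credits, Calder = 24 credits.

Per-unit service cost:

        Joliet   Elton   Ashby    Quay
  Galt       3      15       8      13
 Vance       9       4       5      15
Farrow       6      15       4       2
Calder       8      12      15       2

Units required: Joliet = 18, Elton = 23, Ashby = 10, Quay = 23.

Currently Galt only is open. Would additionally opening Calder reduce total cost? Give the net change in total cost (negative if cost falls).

Yes — net change −298 (cost falls by 298).

Current service cost with {Galt}: 778.
Adding Calder: each tenant re-picks its cheapest; new service cost 456, saving 322.
Extra fixed cost: 24. Net change = 24 − 322 = -298.
(Totals: 795 → 497.)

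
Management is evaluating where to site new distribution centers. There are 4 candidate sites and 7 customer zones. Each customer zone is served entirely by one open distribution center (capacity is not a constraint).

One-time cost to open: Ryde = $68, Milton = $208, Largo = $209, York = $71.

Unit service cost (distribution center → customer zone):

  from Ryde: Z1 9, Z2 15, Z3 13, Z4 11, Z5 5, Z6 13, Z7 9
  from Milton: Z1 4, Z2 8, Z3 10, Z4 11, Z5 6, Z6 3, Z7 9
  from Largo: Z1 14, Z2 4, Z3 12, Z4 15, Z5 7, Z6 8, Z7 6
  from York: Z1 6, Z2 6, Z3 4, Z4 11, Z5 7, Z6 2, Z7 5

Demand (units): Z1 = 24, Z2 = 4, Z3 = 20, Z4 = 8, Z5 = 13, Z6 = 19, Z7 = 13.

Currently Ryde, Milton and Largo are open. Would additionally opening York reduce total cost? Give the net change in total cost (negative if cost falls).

Current service cost with {Ryde, Milton, Largo}: 600.
Adding York: each customer zone re-picks its cheapest; new service cost 448, saving 152.
Extra fixed cost: 71. Net change = 71 − 152 = -81.
(Totals: 1085 → 1004.)

Yes — net change −81 (cost falls by 81).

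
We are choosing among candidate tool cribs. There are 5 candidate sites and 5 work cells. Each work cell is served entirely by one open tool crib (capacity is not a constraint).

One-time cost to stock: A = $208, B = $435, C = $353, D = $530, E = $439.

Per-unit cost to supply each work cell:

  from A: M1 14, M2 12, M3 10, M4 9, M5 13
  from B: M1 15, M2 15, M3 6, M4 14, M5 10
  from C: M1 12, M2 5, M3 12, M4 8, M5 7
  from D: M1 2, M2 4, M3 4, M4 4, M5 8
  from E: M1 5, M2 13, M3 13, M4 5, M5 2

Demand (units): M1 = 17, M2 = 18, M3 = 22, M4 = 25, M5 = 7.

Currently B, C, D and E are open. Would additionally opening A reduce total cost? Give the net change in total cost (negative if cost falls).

Current service cost with {B, C, D, E}: 308.
Adding A: each work cell re-picks its cheapest; new service cost 308, saving 0.
Extra fixed cost: 208. Net change = 208 − 0 = 208.
(Totals: 2065 → 2273.)

No — net change +208 (cost rises by 208).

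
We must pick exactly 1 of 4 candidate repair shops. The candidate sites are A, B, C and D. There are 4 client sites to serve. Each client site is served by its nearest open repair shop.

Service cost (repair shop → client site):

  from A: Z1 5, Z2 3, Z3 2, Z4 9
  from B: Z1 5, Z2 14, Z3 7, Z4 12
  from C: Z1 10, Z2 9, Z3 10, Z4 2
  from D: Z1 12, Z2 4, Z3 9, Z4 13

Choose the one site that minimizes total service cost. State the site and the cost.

Choose A only; total service cost 19.

With exactly 1 open, each client site uses its cheapest among the chosen.
{A}: Z1→A 5, Z2→A 3, Z3→A 2, Z4→A 9. Service cost 19.
{C}: service cost 31
{B}: service cost 38
Among all 4 size-1 choices, {A} is lowest.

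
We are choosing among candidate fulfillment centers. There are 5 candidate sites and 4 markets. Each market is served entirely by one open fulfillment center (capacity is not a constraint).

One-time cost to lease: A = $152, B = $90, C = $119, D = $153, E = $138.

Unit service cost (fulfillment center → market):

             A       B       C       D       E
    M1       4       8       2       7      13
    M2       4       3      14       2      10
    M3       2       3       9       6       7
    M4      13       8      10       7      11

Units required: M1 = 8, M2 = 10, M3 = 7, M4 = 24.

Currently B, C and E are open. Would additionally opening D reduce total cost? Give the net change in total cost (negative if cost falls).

Current service cost with {B, C, E}: 259.
Adding D: each market re-picks its cheapest; new service cost 225, saving 34.
Extra fixed cost: 153. Net change = 153 − 34 = 119.
(Totals: 606 → 725.)

No — net change +119 (cost rises by 119).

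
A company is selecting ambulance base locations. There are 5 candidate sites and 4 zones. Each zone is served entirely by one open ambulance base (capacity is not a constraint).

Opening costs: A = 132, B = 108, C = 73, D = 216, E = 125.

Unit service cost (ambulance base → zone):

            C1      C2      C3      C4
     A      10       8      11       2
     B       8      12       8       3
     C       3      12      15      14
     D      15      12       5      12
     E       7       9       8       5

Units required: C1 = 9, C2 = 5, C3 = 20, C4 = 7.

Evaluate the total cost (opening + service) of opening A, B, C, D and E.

Each zone is assigned to its cheapest site among the open ones.
{A, B, C, D, E}: C1→C 3·9=27, C2→A 8·5=40, C3→D 5·20=100, C4→A 2·7=14. Service 181; fixed 654; total 835.

Total cost: 835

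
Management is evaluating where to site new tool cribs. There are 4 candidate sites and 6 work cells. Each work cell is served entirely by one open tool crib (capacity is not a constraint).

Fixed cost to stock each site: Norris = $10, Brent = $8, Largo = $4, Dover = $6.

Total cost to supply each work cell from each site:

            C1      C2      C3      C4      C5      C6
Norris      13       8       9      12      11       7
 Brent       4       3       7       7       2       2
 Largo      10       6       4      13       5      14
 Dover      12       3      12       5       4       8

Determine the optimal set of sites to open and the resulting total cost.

For any fixed open set, each work cell goes to its cheapest open site; total = fixed + service.
{Brent}: C1→Brent 4, C2→Brent 3, C3→Brent 7, C4→Brent 7, C5→Brent 2, C6→Brent 2. Service 25; fixed 8; total 33.
{Brent, Largo}: C1→Brent 4, C2→Brent 3, C3→Largo 4, C4→Brent 7, C5→Brent 2, C6→Brent 2. Service 22; fixed 12; total 34.
{Brent, Dover}: service 23 + fixed 14 = 37
{Norris, Brent, Largo, Dover}: service 20 + fixed 28 = 48
No other subset beats 33.

Open Brent only; minimum total cost 33.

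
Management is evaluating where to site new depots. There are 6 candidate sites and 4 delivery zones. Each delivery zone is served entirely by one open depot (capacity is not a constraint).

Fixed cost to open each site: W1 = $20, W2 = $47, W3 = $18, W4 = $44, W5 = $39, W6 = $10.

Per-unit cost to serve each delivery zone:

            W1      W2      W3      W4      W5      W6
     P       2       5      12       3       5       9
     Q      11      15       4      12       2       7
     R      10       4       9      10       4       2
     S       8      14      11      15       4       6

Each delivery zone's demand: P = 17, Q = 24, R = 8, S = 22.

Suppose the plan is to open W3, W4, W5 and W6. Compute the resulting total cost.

Total cost: 314

Each delivery zone is assigned to its cheapest site among the open ones.
{W3, W4, W5, W6}: P→W4 3·17=51, Q→W5 2·24=48, R→W6 2·8=16, S→W5 4·22=88. Service 203; fixed 111; total 314.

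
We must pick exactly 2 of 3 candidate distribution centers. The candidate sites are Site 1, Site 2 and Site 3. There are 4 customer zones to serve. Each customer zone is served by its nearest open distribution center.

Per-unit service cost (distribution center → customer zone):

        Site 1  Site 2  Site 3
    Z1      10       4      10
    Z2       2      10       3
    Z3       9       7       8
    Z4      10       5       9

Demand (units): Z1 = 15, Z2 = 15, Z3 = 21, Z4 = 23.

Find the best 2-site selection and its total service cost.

Choose Site 1 and Site 2; total service cost 352.

With exactly 2 open, each customer zone uses its cheapest among the chosen.
{Site 1, Site 2}: Z1→Site 2 4·15=60, Z2→Site 1 2·15=30, Z3→Site 2 7·21=147, Z4→Site 2 5·23=115. Service cost 352.
{Site 2, Site 3}: service cost 367
{Site 1, Site 3}: service cost 555
Among all 3 size-2 choices, {Site 1, Site 2} is lowest.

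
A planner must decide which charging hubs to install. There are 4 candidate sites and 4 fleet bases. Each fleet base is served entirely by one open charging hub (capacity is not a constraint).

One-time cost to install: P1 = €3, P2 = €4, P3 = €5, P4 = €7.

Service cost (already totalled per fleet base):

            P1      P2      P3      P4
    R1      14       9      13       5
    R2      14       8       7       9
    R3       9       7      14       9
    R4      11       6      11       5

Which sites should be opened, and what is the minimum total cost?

For any fixed open set, each fleet base goes to its cheapest open site; total = fixed + service.
{P2}: R1→P2 9, R2→P2 8, R3→P2 7, R4→P2 6. Service 30; fixed 4; total 34.
{P4}: service 28 + fixed 7 = 35
{P2, P4}: service 25 + fixed 11 = 36
{P1, P2, P3, P4}: service 24 + fixed 19 = 43
No other subset beats 34.

Open P2 only; minimum total cost 34.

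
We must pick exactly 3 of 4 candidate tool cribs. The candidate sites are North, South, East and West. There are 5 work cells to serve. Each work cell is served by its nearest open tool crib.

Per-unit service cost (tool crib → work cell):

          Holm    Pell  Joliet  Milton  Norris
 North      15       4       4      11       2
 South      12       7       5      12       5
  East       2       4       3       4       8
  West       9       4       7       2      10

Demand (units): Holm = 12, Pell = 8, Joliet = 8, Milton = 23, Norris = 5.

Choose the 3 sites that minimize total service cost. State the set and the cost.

With exactly 3 open, each work cell uses its cheapest among the chosen.
{North, East, West}: Holm→East 2·12=24, Pell→North 4·8=32, Joliet→East 3·8=24, Milton→West 2·23=46, Norris→North 2·5=10. Service cost 136.
{South, East, West}: service cost 151
{North, South, East}: service cost 182
Among all 4 size-3 choices, {North, East, West} is lowest.

Choose North, East and West; total service cost 136.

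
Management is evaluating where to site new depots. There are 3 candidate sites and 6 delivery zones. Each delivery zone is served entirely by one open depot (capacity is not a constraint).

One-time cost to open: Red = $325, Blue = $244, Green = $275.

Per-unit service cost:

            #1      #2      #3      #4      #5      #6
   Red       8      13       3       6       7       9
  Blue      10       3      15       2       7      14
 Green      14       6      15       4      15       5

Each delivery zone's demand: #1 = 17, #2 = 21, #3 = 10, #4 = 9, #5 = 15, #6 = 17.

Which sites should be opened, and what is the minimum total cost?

Open Blue only; minimum total cost 988.

For any fixed open set, each delivery zone goes to its cheapest open site; total = fixed + service.
{Blue}: #1→Blue 10·17=170, #2→Blue 3·21=63, #3→Blue 15·10=150, #4→Blue 2·9=18, #5→Blue 7·15=105, #6→Blue 14·17=238. Service 744; fixed 244; total 988.
{Red, Blue}: service 505 + fixed 569 = 1074
{Red}: service 751 + fixed 325 = 1076
{Red, Blue, Green}: #1→Red 8·17=136, #2→Blue 3·21=63, #3→Red 3·10=30, #4→Blue 2·9=18, #5→Red 7·15=105, #6→Green 5·17=85. Service 437; fixed 844; total 1281.
No other subset beats 988.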